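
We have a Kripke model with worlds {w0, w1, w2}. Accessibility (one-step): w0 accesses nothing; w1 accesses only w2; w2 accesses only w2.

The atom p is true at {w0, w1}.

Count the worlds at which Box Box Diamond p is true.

w0: no successors, so Box Box Diamond p holds vacuously. ✓
w1: successors {w2}; Box Diamond p there: w2:F. ✗
w2: successors {w2}; Box Diamond p there: w2:F. ✗
Satisfying worlds: {w0}.

1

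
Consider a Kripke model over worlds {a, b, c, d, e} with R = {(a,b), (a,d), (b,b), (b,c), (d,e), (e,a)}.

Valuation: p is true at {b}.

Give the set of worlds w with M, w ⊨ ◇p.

a: successors {b, d}; p there: b:T, d:F. ✓
b: successors {b, c}; p there: b:T, c:F. ✓
c: no successors, so ◇p fails. ✗
d: successors {e}; p there: e:F. ✗
e: successors {a}; p there: a:F. ✗

{a, b}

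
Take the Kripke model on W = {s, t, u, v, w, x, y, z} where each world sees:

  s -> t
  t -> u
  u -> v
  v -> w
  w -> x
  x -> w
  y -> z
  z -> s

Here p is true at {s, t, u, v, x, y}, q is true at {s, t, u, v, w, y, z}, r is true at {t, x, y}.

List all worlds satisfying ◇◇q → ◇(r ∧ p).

s: ◇◇q is T, ◇(r ∧ p) is T. ✓
t: ◇◇q is T, ◇(r ∧ p) is F. ✗
u: ◇◇q is T, ◇(r ∧ p) is F. ✗
v: ◇◇q is F, ◇(r ∧ p) is F. ✓
w: ◇◇q is T, ◇(r ∧ p) is T. ✓
x: ◇◇q is F, ◇(r ∧ p) is F. ✓
y: ◇◇q is T, ◇(r ∧ p) is F. ✗
z: ◇◇q is T, ◇(r ∧ p) is F. ✗

{s, v, w, x}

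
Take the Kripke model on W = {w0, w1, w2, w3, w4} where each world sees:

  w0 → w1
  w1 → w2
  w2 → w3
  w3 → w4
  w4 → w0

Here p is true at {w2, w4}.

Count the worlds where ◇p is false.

w0: successors {w1}; p there: w1:F. ✗
w1: successors {w2}; p there: w2:T. ✓
w2: successors {w3}; p there: w3:F. ✗
w3: successors {w4}; p there: w4:T. ✓
w4: successors {w0}; p there: w0:F. ✗
Satisfying worlds: {w1, w3}.
So ◇p fails at the other 3 worlds.

3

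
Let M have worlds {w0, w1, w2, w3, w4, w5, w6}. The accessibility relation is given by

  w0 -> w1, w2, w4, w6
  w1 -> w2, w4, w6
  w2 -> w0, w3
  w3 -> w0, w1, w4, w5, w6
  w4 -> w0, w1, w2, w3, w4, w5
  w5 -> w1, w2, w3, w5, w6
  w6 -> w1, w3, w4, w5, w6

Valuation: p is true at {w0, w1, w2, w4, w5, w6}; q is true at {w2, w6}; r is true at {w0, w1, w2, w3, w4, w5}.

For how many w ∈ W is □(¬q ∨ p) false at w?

0

w0: successors {w1, w2, w4, w6}; ¬q ∨ p there: w1:T, w2:T, w4:T, w6:T. ✓
w1: successors {w2, w4, w6}; ¬q ∨ p there: w2:T, w4:T, w6:T. ✓
w2: successors {w0, w3}; ¬q ∨ p there: w0:T, w3:T. ✓
w3: successors {w0, w1, w4, w5, w6}; ¬q ∨ p there: w0:T, w1:T, w4:T, w5:T, w6:T. ✓
w4: successors {w0, w1, w2, w3, w4, w5}; ¬q ∨ p there: w0:T, w1:T, w2:T, w3:T, w4:T, w5:T. ✓
w5: successors {w1, w2, w3, w5, w6}; ¬q ∨ p there: w1:T, w2:T, w3:T, w5:T, w6:T. ✓
w6: successors {w1, w3, w4, w5, w6}; ¬q ∨ p there: w1:T, w3:T, w4:T, w5:T, w6:T. ✓
Satisfying worlds: {w0, w1, w2, w3, w4, w5, w6}.
So □(¬q ∨ p) fails at the other 0 worlds.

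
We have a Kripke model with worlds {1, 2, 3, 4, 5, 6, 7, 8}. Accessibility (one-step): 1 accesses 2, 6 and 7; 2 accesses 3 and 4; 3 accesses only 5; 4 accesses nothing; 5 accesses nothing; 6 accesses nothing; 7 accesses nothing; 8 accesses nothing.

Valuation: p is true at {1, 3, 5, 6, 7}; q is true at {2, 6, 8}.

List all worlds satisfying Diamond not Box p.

1: successors {2, 6, 7}; not Box p there: 2:T, 6:F, 7:F. ✓
2: successors {3, 4}; not Box p there: 3:F, 4:F. ✗
3: successors {5}; not Box p there: 5:F. ✗
4: no successors, so Diamond not Box p fails. ✗
5: no successors, so Diamond not Box p fails. ✗
6: no successors, so Diamond not Box p fails. ✗
7: no successors, so Diamond not Box p fails. ✗
8: no successors, so Diamond not Box p fails. ✗

{1}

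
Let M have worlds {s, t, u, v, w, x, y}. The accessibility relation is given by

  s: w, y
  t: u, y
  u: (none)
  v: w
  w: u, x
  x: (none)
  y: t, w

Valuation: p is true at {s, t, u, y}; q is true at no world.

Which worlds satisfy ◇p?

s: successors {w, y}; p there: w:F, y:T. ✓
t: successors {u, y}; p there: u:T, y:T. ✓
u: no successors, so ◇p fails. ✗
v: successors {w}; p there: w:F. ✗
w: successors {u, x}; p there: u:T, x:F. ✓
x: no successors, so ◇p fails. ✗
y: successors {t, w}; p there: t:T, w:F. ✓

{s, t, w, y}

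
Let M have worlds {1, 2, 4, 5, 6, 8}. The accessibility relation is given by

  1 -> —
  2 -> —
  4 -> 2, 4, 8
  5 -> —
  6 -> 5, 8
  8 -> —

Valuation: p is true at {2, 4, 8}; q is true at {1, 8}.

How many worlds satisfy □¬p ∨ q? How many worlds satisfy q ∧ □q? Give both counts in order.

For □¬p ∨ q:
1: □¬p is T, q is T. ✓
2: □¬p is T, q is F. ✓
4: □¬p is F, q is F. ✗
5: □¬p is T, q is F. ✓
6: □¬p is F, q is F. ✗
8: □¬p is T, q is T. ✓
— 4 worlds.
For q ∧ □q:
1: q is T, □q is T. ✓
2: q is F, □q is T. ✗
4: q is F, □q is F. ✗
5: q is F, □q is T. ✗
6: q is F, □q is F. ✗
8: q is T, □q is T. ✓
— 2 worlds.

4 and 2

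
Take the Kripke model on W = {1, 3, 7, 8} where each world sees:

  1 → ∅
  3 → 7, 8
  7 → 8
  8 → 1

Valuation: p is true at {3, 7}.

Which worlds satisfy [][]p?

{1, 8}

1: no successors, so [][]p holds vacuously. ✓
3: successors {7, 8}; []p there: 7:F, 8:F. ✗
7: successors {8}; []p there: 8:F. ✗
8: successors {1}; []p there: 1:T. ✓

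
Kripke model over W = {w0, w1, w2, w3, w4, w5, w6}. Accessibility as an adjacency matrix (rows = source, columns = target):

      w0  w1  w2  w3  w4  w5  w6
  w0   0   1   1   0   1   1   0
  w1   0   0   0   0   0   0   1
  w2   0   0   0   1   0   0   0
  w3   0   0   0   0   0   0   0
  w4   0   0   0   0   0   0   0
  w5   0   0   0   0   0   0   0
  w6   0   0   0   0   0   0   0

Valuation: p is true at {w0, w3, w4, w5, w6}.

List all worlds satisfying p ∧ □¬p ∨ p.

{w0, w3, w4, w5, w6}

w0: p ∧ □¬p is F, p is T. ✓
w1: p ∧ □¬p is F, p is F. ✗
w2: p ∧ □¬p is F, p is F. ✗
w3: p ∧ □¬p is T, p is T. ✓
w4: p ∧ □¬p is T, p is T. ✓
w5: p ∧ □¬p is T, p is T. ✓
w6: p ∧ □¬p is T, p is T. ✓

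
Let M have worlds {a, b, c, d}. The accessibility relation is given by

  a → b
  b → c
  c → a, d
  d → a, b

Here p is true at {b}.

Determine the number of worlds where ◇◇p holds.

a: successors {b}; ◇p there: b:F. ✗
b: successors {c}; ◇p there: c:F. ✗
c: successors {a, d}; ◇p there: a:T, d:T. ✓
d: successors {a, b}; ◇p there: a:T, b:F. ✓
Satisfying worlds: {c, d}.

2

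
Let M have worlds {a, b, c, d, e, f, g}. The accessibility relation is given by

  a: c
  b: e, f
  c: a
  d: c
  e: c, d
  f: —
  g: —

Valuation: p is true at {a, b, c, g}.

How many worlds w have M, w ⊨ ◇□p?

5

a: successors {c}; □p there: c:T. ✓
b: successors {e, f}; □p there: e:F, f:T. ✓
c: successors {a}; □p there: a:T. ✓
d: successors {c}; □p there: c:T. ✓
e: successors {c, d}; □p there: c:T, d:T. ✓
f: no successors, so ◇□p fails. ✗
g: no successors, so ◇□p fails. ✗
Satisfying worlds: {a, b, c, d, e}.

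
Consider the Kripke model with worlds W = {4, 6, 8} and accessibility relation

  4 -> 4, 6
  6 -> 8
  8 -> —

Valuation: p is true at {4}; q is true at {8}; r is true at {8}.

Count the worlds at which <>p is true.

4: successors {4, 6}; p there: 4:T, 6:F. ✓
6: successors {8}; p there: 8:F. ✗
8: no successors, so <>p fails. ✗
Satisfying worlds: {4}.

1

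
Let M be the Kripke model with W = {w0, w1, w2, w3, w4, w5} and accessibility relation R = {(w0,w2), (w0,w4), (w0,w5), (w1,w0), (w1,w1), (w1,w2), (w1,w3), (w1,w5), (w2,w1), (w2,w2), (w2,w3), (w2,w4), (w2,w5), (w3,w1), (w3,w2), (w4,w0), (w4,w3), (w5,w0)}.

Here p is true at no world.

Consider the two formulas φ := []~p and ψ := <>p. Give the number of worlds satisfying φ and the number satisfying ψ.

For []~p:
w0: successors {w2, w4, w5}; ~p there: w2:T, w4:T, w5:T. ✓
w1: successors {w0, w1, w2, w3, w5}; ~p there: w0:T, w1:T, w2:T, w3:T, w5:T. ✓
w2: successors {w1, w2, w3, w4, w5}; ~p there: w1:T, w2:T, w3:T, w4:T, w5:T. ✓
w3: successors {w1, w2}; ~p there: w1:T, w2:T. ✓
w4: successors {w0, w3}; ~p there: w0:T, w3:T. ✓
w5: successors {w0}; ~p there: w0:T. ✓
— 6 worlds.
For <>p:
w0: successors {w2, w4, w5}; p there: w2:F, w4:F, w5:F. ✗
w1: successors {w0, w1, w2, w3, w5}; p there: w0:F, w1:F, w2:F, w3:F, w5:F. ✗
w2: successors {w1, w2, w3, w4, w5}; p there: w1:F, w2:F, w3:F, w4:F, w5:F. ✗
w3: successors {w1, w2}; p there: w1:F, w2:F. ✗
w4: successors {w0, w3}; p there: w0:F, w3:F. ✗
w5: successors {w0}; p there: w0:F. ✗
— 0 worlds.

6 and 0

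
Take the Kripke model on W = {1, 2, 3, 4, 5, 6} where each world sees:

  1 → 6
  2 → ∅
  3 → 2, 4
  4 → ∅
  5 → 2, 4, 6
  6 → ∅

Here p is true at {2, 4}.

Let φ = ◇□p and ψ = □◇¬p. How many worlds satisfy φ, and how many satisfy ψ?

For ◇□p:
1: successors {6}; □p there: 6:T. ✓
2: no successors, so ◇□p fails. ✗
3: successors {2, 4}; □p there: 2:T, 4:T. ✓
4: no successors, so ◇□p fails. ✗
5: successors {2, 4, 6}; □p there: 2:T, 4:T, 6:T. ✓
6: no successors, so ◇□p fails. ✗
— 3 worlds.
For □◇¬p:
1: successors {6}; ◇¬p there: 6:F. ✗
2: no successors, so □◇¬p holds vacuously. ✓
3: successors {2, 4}; ◇¬p there: 2:F, 4:F. ✗
4: no successors, so □◇¬p holds vacuously. ✓
5: successors {2, 4, 6}; ◇¬p there: 2:F, 4:F, 6:F. ✗
6: no successors, so □◇¬p holds vacuously. ✓
— 3 worlds.

3 and 3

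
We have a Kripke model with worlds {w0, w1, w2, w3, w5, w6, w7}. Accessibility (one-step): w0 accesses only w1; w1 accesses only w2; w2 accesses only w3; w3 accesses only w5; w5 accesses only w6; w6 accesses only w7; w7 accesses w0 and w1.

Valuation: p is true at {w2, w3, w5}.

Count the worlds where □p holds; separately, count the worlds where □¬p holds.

For □p:
w0: successors {w1}; p there: w1:F. ✗
w1: successors {w2}; p there: w2:T. ✓
w2: successors {w3}; p there: w3:T. ✓
w3: successors {w5}; p there: w5:T. ✓
w5: successors {w6}; p there: w6:F. ✗
w6: successors {w7}; p there: w7:F. ✗
w7: successors {w0, w1}; p there: w0:F, w1:F. ✗
— 3 worlds.
For □¬p:
w0: successors {w1}; ¬p there: w1:T. ✓
w1: successors {w2}; ¬p there: w2:F. ✗
w2: successors {w3}; ¬p there: w3:F. ✗
w3: successors {w5}; ¬p there: w5:F. ✗
w5: successors {w6}; ¬p there: w6:T. ✓
w6: successors {w7}; ¬p there: w7:T. ✓
w7: successors {w0, w1}; ¬p there: w0:T, w1:T. ✓
— 4 worlds.

3 and 4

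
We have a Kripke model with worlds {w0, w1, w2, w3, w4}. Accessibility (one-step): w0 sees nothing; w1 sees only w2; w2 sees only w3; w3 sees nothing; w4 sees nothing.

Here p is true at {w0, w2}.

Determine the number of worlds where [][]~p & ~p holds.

w0: [][]~p is T, ~p is F. ✗
w1: [][]~p is T, ~p is T. ✓
w2: [][]~p is T, ~p is F. ✗
w3: [][]~p is T, ~p is T. ✓
w4: [][]~p is T, ~p is T. ✓
Satisfying worlds: {w1, w3, w4}.

3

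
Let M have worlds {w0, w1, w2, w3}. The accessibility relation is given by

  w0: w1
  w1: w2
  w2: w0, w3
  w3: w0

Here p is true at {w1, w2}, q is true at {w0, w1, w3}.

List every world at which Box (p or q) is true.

w0: successors {w1}; p or q there: w1:T. ✓
w1: successors {w2}; p or q there: w2:T. ✓
w2: successors {w0, w3}; p or q there: w0:T, w3:T. ✓
w3: successors {w0}; p or q there: w0:T. ✓

{w0, w1, w2, w3}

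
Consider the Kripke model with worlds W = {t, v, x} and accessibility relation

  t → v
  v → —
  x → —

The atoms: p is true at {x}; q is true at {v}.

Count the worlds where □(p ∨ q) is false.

0

t: successors {v}; p ∨ q there: v:T. ✓
v: no successors, so □(p ∨ q) holds vacuously. ✓
x: no successors, so □(p ∨ q) holds vacuously. ✓
Satisfying worlds: {t, v, x}.
So □(p ∨ q) fails at the other 0 worlds.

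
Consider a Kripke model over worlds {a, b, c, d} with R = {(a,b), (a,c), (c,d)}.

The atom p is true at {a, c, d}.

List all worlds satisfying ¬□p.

{a}

a: □p is F. ✓
b: □p is T. ✗
c: □p is T. ✗
d: □p is T. ✗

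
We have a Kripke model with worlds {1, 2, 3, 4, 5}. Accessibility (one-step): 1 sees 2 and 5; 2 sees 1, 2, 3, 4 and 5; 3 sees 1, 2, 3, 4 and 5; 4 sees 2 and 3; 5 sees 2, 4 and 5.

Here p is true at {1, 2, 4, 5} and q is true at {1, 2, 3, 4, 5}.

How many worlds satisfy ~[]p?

1: []p is T. ✗
2: []p is F. ✓
3: []p is F. ✓
4: []p is F. ✓
5: []p is T. ✗
Satisfying worlds: {2, 3, 4}.

3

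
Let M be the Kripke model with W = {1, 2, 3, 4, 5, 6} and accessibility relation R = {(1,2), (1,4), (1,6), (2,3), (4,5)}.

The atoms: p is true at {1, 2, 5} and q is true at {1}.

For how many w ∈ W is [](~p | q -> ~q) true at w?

6

1: successors {2, 4, 6}; ~p | q -> ~q there: 2:T, 4:T, 6:T. ✓
2: successors {3}; ~p | q -> ~q there: 3:T. ✓
3: no successors, so [](~p | q -> ~q) holds vacuously. ✓
4: successors {5}; ~p | q -> ~q there: 5:T. ✓
5: no successors, so [](~p | q -> ~q) holds vacuously. ✓
6: no successors, so [](~p | q -> ~q) holds vacuously. ✓
Satisfying worlds: {1, 2, 3, 4, 5, 6}.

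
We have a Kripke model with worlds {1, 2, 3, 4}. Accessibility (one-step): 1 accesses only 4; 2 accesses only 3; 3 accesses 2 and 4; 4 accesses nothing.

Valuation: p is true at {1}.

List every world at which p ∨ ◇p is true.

1: p is T, ◇p is F. ✓
2: p is F, ◇p is F. ✗
3: p is F, ◇p is F. ✗
4: p is F, ◇p is F. ✗

{1}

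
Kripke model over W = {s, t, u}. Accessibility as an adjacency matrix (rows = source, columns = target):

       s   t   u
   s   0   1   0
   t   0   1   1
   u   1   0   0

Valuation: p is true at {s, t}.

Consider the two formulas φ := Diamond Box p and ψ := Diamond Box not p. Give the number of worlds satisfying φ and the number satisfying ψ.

2 and 0

For Diamond Box p:
s: successors {t}; Box p there: t:F. ✗
t: successors {t, u}; Box p there: t:F, u:T. ✓
u: successors {s}; Box p there: s:T. ✓
— 2 worlds.
For Diamond Box not p:
s: successors {t}; Box not p there: t:F. ✗
t: successors {t, u}; Box not p there: t:F, u:F. ✗
u: successors {s}; Box not p there: s:F. ✗
— 0 worlds.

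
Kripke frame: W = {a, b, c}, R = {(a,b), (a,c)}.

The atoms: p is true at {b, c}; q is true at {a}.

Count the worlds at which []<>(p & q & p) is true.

2

a: successors {b, c}; <>(p & q & p) there: b:F, c:F. ✗
b: no successors, so []<>(p & q & p) holds vacuously. ✓
c: no successors, so []<>(p & q & p) holds vacuously. ✓
Satisfying worlds: {b, c}.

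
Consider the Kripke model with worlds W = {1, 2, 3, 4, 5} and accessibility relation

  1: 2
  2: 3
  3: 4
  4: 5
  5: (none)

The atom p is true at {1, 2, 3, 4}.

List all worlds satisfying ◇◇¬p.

{3}

1: successors {2}; ◇¬p there: 2:F. ✗
2: successors {3}; ◇¬p there: 3:F. ✗
3: successors {4}; ◇¬p there: 4:T. ✓
4: successors {5}; ◇¬p there: 5:F. ✗
5: no successors, so ◇◇¬p fails. ✗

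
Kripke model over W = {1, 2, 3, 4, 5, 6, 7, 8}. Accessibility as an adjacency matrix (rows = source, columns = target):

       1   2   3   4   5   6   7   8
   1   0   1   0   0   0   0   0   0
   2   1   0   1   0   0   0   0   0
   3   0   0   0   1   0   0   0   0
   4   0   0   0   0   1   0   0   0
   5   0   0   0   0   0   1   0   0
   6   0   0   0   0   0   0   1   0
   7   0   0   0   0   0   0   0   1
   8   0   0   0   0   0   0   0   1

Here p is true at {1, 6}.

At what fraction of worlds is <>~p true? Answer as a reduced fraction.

7/8

1: successors {2}; ~p there: 2:T. ✓
2: successors {1, 3}; ~p there: 1:F, 3:T. ✓
3: successors {4}; ~p there: 4:T. ✓
4: successors {5}; ~p there: 5:T. ✓
5: successors {6}; ~p there: 6:F. ✗
6: successors {7}; ~p there: 7:T. ✓
7: successors {8}; ~p there: 8:T. ✓
8: successors {8}; ~p there: 8:T. ✓
That's 7 of 8 worlds, so 7/8.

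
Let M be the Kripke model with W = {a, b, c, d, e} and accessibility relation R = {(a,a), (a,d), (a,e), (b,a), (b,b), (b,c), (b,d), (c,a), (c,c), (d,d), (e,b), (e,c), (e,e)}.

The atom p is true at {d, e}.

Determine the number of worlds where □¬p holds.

a: successors {a, d, e}; ¬p there: a:T, d:F, e:F. ✗
b: successors {a, b, c, d}; ¬p there: a:T, b:T, c:T, d:F. ✗
c: successors {a, c}; ¬p there: a:T, c:T. ✓
d: successors {d}; ¬p there: d:F. ✗
e: successors {b, c, e}; ¬p there: b:T, c:T, e:F. ✗
Satisfying worlds: {c}.

1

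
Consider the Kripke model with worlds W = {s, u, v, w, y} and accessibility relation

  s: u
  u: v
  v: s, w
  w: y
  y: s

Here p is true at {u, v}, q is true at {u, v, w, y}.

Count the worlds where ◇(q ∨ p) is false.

1

s: successors {u}; q ∨ p there: u:T. ✓
u: successors {v}; q ∨ p there: v:T. ✓
v: successors {s, w}; q ∨ p there: s:F, w:T. ✓
w: successors {y}; q ∨ p there: y:T. ✓
y: successors {s}; q ∨ p there: s:F. ✗
Satisfying worlds: {s, u, v, w}.
So ◇(q ∨ p) fails at the other 1 world.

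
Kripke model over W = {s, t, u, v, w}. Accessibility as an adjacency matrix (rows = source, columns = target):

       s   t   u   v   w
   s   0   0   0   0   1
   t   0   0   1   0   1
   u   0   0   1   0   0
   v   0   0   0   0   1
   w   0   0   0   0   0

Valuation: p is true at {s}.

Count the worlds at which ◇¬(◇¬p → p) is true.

2

s: successors {w}; ¬(◇¬p → p) there: w:F. ✗
t: successors {u, w}; ¬(◇¬p → p) there: u:T, w:F. ✓
u: successors {u}; ¬(◇¬p → p) there: u:T. ✓
v: successors {w}; ¬(◇¬p → p) there: w:F. ✗
w: no successors, so ◇¬(◇¬p → p) fails. ✗
Satisfying worlds: {t, u}.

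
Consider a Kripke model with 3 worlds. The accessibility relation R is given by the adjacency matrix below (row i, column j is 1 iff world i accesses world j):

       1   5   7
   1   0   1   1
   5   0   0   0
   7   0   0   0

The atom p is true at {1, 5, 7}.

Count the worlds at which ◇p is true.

1

1: successors {5, 7}; p there: 5:T, 7:T. ✓
5: no successors, so ◇p fails. ✗
7: no successors, so ◇p fails. ✗
Satisfying worlds: {1}.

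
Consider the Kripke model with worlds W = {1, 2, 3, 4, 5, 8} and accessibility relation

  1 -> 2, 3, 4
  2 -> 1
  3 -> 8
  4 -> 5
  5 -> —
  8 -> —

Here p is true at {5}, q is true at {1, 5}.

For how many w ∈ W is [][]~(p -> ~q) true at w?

1: successors {2, 3, 4}; []~(p -> ~q) there: 2:F, 3:F, 4:T. ✗
2: successors {1}; []~(p -> ~q) there: 1:F. ✗
3: successors {8}; []~(p -> ~q) there: 8:T. ✓
4: successors {5}; []~(p -> ~q) there: 5:T. ✓
5: no successors, so [][]~(p -> ~q) holds vacuously. ✓
8: no successors, so [][]~(p -> ~q) holds vacuously. ✓
Satisfying worlds: {3, 4, 5, 8}.

4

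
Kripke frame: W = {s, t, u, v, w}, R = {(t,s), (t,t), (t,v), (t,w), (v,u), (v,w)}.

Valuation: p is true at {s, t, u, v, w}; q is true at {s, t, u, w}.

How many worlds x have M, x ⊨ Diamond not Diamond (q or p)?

s: no successors, so Diamond not Diamond (q or p) fails. ✗
t: successors {s, t, v, w}; not Diamond (q or p) there: s:T, t:F, v:F, w:T. ✓
u: no successors, so Diamond not Diamond (q or p) fails. ✗
v: successors {u, w}; not Diamond (q or p) there: u:T, w:T. ✓
w: no successors, so Diamond not Diamond (q or p) fails. ✗
Satisfying worlds: {t, v}.

2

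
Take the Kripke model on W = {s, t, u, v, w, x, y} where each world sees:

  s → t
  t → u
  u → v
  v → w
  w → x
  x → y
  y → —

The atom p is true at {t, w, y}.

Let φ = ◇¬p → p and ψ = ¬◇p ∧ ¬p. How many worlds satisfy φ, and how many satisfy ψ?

6 and 1

For ◇¬p → p:
s: ◇¬p is F, p is F. ✓
t: ◇¬p is T, p is T. ✓
u: ◇¬p is T, p is F. ✗
v: ◇¬p is F, p is F. ✓
w: ◇¬p is T, p is T. ✓
x: ◇¬p is F, p is F. ✓
y: ◇¬p is F, p is T. ✓
— 6 worlds.
For ¬◇p ∧ ¬p:
s: ¬◇p is F, ¬p is T. ✗
t: ¬◇p is T, ¬p is F. ✗
u: ¬◇p is T, ¬p is T. ✓
v: ¬◇p is F, ¬p is T. ✗
w: ¬◇p is T, ¬p is F. ✗
x: ¬◇p is F, ¬p is T. ✗
y: ¬◇p is T, ¬p is F. ✗
— 1 world.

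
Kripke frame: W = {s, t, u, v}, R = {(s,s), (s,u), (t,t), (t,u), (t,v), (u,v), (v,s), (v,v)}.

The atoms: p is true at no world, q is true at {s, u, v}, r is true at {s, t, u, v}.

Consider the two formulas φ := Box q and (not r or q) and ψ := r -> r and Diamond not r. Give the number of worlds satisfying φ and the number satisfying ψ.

3 and 0

For Box q and (not r or q):
s: Box q is T, not r or q is T. ✓
t: Box q is F, not r or q is F. ✗
u: Box q is T, not r or q is T. ✓
v: Box q is T, not r or q is T. ✓
— 3 worlds.
For r -> r and Diamond not r:
s: r is T, r and Diamond not r is F. ✗
t: r is T, r and Diamond not r is F. ✗
u: r is T, r and Diamond not r is F. ✗
v: r is T, r and Diamond not r is F. ✗
— 0 worlds.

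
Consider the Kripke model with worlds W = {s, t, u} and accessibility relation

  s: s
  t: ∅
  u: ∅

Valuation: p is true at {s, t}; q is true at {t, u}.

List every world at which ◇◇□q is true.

∅

s: successors {s}; ◇□q there: s:F. ✗
t: no successors, so ◇◇□q fails. ✗
u: no successors, so ◇◇□q fails. ✗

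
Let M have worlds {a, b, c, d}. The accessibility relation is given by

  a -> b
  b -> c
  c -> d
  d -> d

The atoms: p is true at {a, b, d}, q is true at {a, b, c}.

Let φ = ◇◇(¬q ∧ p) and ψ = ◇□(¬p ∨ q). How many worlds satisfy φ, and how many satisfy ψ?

For ◇◇(¬q ∧ p):
a: successors {b}; ◇(¬q ∧ p) there: b:F. ✗
b: successors {c}; ◇(¬q ∧ p) there: c:T. ✓
c: successors {d}; ◇(¬q ∧ p) there: d:T. ✓
d: successors {d}; ◇(¬q ∧ p) there: d:T. ✓
— 3 worlds.
For ◇□(¬p ∨ q):
a: successors {b}; □(¬p ∨ q) there: b:T. ✓
b: successors {c}; □(¬p ∨ q) there: c:F. ✗
c: successors {d}; □(¬p ∨ q) there: d:F. ✗
d: successors {d}; □(¬p ∨ q) there: d:F. ✗
— 1 world.

3 and 1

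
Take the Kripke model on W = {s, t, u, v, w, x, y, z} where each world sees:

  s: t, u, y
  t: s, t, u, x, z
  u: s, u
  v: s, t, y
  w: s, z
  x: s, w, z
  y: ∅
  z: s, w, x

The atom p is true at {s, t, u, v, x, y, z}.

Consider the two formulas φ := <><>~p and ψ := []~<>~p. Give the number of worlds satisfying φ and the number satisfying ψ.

For <><>~p:
s: successors {t, u, y}; <>~p there: t:F, u:F, y:F. ✗
t: successors {s, t, u, x, z}; <>~p there: s:F, t:F, u:F, x:T, z:T. ✓
u: successors {s, u}; <>~p there: s:F, u:F. ✗
v: successors {s, t, y}; <>~p there: s:F, t:F, y:F. ✗
w: successors {s, z}; <>~p there: s:F, z:T. ✓
x: successors {s, w, z}; <>~p there: s:F, w:F, z:T. ✓
y: no successors, so <><>~p fails. ✗
z: successors {s, w, x}; <>~p there: s:F, w:F, x:T. ✓
— 4 worlds.
For []~<>~p:
s: successors {t, u, y}; ~<>~p there: t:T, u:T, y:T. ✓
t: successors {s, t, u, x, z}; ~<>~p there: s:T, t:T, u:T, x:F, z:F. ✗
u: successors {s, u}; ~<>~p there: s:T, u:T. ✓
v: successors {s, t, y}; ~<>~p there: s:T, t:T, y:T. ✓
w: successors {s, z}; ~<>~p there: s:T, z:F. ✗
x: successors {s, w, z}; ~<>~p there: s:T, w:T, z:F. ✗
y: no successors, so []~<>~p holds vacuously. ✓
z: successors {s, w, x}; ~<>~p there: s:T, w:T, x:F. ✗
— 4 worlds.

4 and 4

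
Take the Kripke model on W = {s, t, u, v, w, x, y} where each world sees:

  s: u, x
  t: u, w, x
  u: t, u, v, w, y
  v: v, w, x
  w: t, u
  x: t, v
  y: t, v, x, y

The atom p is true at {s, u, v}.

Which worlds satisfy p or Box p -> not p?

{t, w, x, y}

s: p or Box p is T, not p is F. ✗
t: p or Box p is F, not p is T. ✓
u: p or Box p is T, not p is F. ✗
v: p or Box p is T, not p is F. ✗
w: p or Box p is F, not p is T. ✓
x: p or Box p is F, not p is T. ✓
y: p or Box p is F, not p is T. ✓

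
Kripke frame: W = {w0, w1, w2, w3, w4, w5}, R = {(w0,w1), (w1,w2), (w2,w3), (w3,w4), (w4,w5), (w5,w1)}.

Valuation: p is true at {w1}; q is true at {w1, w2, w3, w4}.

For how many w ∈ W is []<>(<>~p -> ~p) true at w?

w0: successors {w1}; <>(<>~p -> ~p) there: w1:T. ✓
w1: successors {w2}; <>(<>~p -> ~p) there: w2:T. ✓
w2: successors {w3}; <>(<>~p -> ~p) there: w3:T. ✓
w3: successors {w4}; <>(<>~p -> ~p) there: w4:T. ✓
w4: successors {w5}; <>(<>~p -> ~p) there: w5:F. ✗
w5: successors {w1}; <>(<>~p -> ~p) there: w1:T. ✓
Satisfying worlds: {w0, w1, w2, w3, w5}.

5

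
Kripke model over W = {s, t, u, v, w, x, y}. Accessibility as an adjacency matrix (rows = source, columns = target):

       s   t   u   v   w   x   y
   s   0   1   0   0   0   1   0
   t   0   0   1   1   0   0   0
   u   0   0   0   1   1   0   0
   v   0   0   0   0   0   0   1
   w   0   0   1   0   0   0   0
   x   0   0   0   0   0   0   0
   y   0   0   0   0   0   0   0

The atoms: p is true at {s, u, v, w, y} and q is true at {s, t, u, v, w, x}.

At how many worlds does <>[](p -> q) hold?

5

s: successors {t, x}; [](p -> q) there: t:T, x:T. ✓
t: successors {u, v}; [](p -> q) there: u:T, v:F. ✓
u: successors {v, w}; [](p -> q) there: v:F, w:T. ✓
v: successors {y}; [](p -> q) there: y:T. ✓
w: successors {u}; [](p -> q) there: u:T. ✓
x: no successors, so <>[](p -> q) fails. ✗
y: no successors, so <>[](p -> q) fails. ✗
Satisfying worlds: {s, t, u, v, w}.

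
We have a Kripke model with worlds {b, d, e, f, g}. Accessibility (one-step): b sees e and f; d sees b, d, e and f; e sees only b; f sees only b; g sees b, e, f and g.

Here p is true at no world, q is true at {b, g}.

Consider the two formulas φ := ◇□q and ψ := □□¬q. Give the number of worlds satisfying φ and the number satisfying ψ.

3 and 2

For ◇□q:
b: successors {e, f}; □q there: e:T, f:T. ✓
d: successors {b, d, e, f}; □q there: b:F, d:F, e:T, f:T. ✓
e: successors {b}; □q there: b:F. ✗
f: successors {b}; □q there: b:F. ✗
g: successors {b, e, f, g}; □q there: b:F, e:T, f:T, g:F. ✓
— 3 worlds.
For □□¬q:
b: successors {e, f}; □¬q there: e:F, f:F. ✗
d: successors {b, d, e, f}; □¬q there: b:T, d:F, e:F, f:F. ✗
e: successors {b}; □¬q there: b:T. ✓
f: successors {b}; □¬q there: b:T. ✓
g: successors {b, e, f, g}; □¬q there: b:T, e:F, f:F, g:F. ✗
— 2 worlds.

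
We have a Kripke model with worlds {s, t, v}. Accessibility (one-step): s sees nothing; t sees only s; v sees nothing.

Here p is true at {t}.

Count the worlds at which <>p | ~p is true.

2

s: <>p is F, ~p is T. ✓
t: <>p is F, ~p is F. ✗
v: <>p is F, ~p is T. ✓
Satisfying worlds: {s, v}.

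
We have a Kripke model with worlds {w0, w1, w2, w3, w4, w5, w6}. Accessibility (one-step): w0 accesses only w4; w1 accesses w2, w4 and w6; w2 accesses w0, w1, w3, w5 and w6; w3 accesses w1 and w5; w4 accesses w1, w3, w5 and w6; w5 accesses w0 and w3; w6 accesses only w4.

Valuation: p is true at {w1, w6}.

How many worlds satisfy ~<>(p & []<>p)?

4

w0: <>(p & []<>p) is F. ✓
w1: <>(p & []<>p) is T. ✗
w2: <>(p & []<>p) is T. ✗
w3: <>(p & []<>p) is F. ✓
w4: <>(p & []<>p) is T. ✗
w5: <>(p & []<>p) is F. ✓
w6: <>(p & []<>p) is F. ✓
Satisfying worlds: {w0, w3, w5, w6}.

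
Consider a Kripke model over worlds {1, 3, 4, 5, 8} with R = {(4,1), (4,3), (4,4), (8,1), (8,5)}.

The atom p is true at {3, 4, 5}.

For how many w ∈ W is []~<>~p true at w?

4

1: no successors, so []~<>~p holds vacuously. ✓
3: no successors, so []~<>~p holds vacuously. ✓
4: successors {1, 3, 4}; ~<>~p there: 1:T, 3:T, 4:F. ✗
5: no successors, so []~<>~p holds vacuously. ✓
8: successors {1, 5}; ~<>~p there: 1:T, 5:T. ✓
Satisfying worlds: {1, 3, 5, 8}.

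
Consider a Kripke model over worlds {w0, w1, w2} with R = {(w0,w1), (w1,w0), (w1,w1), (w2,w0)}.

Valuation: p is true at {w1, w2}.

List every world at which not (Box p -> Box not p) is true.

w0: Box p -> Box not p is F. ✓
w1: Box p -> Box not p is T. ✗
w2: Box p -> Box not p is T. ✗

{w0}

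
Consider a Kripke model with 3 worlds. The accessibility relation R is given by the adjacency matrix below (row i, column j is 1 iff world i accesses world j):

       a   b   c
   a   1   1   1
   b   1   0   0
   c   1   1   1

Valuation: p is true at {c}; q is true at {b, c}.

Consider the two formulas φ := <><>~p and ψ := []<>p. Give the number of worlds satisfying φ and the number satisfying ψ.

3 and 1

For <><>~p:
a: successors {a, b, c}; <>~p there: a:T, b:T, c:T. ✓
b: successors {a}; <>~p there: a:T. ✓
c: successors {a, b, c}; <>~p there: a:T, b:T, c:T. ✓
— 3 worlds.
For []<>p:
a: successors {a, b, c}; <>p there: a:T, b:F, c:T. ✗
b: successors {a}; <>p there: a:T. ✓
c: successors {a, b, c}; <>p there: a:T, b:F, c:T. ✗
— 1 world.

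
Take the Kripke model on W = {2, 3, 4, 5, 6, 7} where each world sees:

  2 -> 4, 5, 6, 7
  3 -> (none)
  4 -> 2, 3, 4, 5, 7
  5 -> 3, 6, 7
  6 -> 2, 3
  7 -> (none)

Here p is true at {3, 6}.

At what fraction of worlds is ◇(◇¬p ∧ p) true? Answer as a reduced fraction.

1/3

2: successors {4, 5, 6, 7}; ◇¬p ∧ p there: 4:F, 5:F, 6:T, 7:F. ✓
3: no successors, so ◇(◇¬p ∧ p) fails. ✗
4: successors {2, 3, 4, 5, 7}; ◇¬p ∧ p there: 2:F, 3:F, 4:F, 5:F, 7:F. ✗
5: successors {3, 6, 7}; ◇¬p ∧ p there: 3:F, 6:T, 7:F. ✓
6: successors {2, 3}; ◇¬p ∧ p there: 2:F, 3:F. ✗
7: no successors, so ◇(◇¬p ∧ p) fails. ✗
That's 2 of 6 worlds, so 2/6 = 1/3.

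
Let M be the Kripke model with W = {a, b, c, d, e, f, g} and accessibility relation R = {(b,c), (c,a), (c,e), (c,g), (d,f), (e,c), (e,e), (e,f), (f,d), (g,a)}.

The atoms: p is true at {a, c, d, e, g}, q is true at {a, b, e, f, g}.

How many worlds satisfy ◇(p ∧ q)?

a: no successors, so ◇(p ∧ q) fails. ✗
b: successors {c}; p ∧ q there: c:F. ✗
c: successors {a, e, g}; p ∧ q there: a:T, e:T, g:T. ✓
d: successors {f}; p ∧ q there: f:F. ✗
e: successors {c, e, f}; p ∧ q there: c:F, e:T, f:F. ✓
f: successors {d}; p ∧ q there: d:F. ✗
g: successors {a}; p ∧ q there: a:T. ✓
Satisfying worlds: {c, e, g}.

3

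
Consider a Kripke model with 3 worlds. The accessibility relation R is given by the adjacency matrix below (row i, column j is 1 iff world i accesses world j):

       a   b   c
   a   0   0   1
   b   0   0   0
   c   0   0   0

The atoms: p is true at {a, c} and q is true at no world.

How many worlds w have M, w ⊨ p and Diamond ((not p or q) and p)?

0

a: p is T, Diamond ((not p or q) and p) is F. ✗
b: p is F, Diamond ((not p or q) and p) is F. ✗
c: p is T, Diamond ((not p or q) and p) is F. ✗
Satisfying worlds: ∅.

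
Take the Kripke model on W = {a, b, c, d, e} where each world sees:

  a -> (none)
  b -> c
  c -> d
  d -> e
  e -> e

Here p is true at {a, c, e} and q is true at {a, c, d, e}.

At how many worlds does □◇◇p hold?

a: no successors, so □◇◇p holds vacuously. ✓
b: successors {c}; ◇◇p there: c:T. ✓
c: successors {d}; ◇◇p there: d:T. ✓
d: successors {e}; ◇◇p there: e:T. ✓
e: successors {e}; ◇◇p there: e:T. ✓
Satisfying worlds: {a, b, c, d, e}.

5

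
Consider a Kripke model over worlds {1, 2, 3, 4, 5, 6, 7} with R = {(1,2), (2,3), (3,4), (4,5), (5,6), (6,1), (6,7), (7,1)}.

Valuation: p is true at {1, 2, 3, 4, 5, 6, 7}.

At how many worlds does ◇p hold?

7

1: successors {2}; p there: 2:T. ✓
2: successors {3}; p there: 3:T. ✓
3: successors {4}; p there: 4:T. ✓
4: successors {5}; p there: 5:T. ✓
5: successors {6}; p there: 6:T. ✓
6: successors {1, 7}; p there: 1:T, 7:T. ✓
7: successors {1}; p there: 1:T. ✓
Satisfying worlds: {1, 2, 3, 4, 5, 6, 7}.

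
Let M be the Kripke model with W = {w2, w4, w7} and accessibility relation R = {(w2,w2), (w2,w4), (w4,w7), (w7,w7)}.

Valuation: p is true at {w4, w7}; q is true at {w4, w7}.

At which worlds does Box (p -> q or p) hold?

{w2, w4, w7}

w2: successors {w2, w4}; p -> q or p there: w2:T, w4:T. ✓
w4: successors {w7}; p -> q or p there: w7:T. ✓
w7: successors {w7}; p -> q or p there: w7:T. ✓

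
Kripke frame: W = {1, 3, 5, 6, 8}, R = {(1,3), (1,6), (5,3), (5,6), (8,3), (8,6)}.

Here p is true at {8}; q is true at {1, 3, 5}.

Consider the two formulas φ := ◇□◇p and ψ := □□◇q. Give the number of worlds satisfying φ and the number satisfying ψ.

For ◇□◇p:
1: successors {3, 6}; □◇p there: 3:T, 6:T. ✓
3: no successors, so ◇□◇p fails. ✗
5: successors {3, 6}; □◇p there: 3:T, 6:T. ✓
6: no successors, so ◇□◇p fails. ✗
8: successors {3, 6}; □◇p there: 3:T, 6:T. ✓
— 3 worlds.
For □□◇q:
1: successors {3, 6}; □◇q there: 3:T, 6:T. ✓
3: no successors, so □□◇q holds vacuously. ✓
5: successors {3, 6}; □◇q there: 3:T, 6:T. ✓
6: no successors, so □□◇q holds vacuously. ✓
8: successors {3, 6}; □◇q there: 3:T, 6:T. ✓
— 5 worlds.

3 and 5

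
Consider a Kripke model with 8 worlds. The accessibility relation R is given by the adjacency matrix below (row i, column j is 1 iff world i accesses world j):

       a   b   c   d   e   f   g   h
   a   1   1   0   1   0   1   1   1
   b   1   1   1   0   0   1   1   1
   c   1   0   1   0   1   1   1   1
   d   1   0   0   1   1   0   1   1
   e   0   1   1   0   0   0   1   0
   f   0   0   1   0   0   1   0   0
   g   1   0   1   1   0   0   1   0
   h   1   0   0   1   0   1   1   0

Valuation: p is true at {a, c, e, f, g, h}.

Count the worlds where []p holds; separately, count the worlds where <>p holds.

For []p:
a: successors {a, b, d, f, g, h}; p there: a:T, b:F, d:F, f:T, g:T, h:T. ✗
b: successors {a, b, c, f, g, h}; p there: a:T, b:F, c:T, f:T, g:T, h:T. ✗
c: successors {a, c, e, f, g, h}; p there: a:T, c:T, e:T, f:T, g:T, h:T. ✓
d: successors {a, d, e, g, h}; p there: a:T, d:F, e:T, g:T, h:T. ✗
e: successors {b, c, g}; p there: b:F, c:T, g:T. ✗
f: successors {c, f}; p there: c:T, f:T. ✓
g: successors {a, c, d, g}; p there: a:T, c:T, d:F, g:T. ✗
h: successors {a, d, f, g}; p there: a:T, d:F, f:T, g:T. ✗
— 2 worlds.
For <>p:
a: successors {a, b, d, f, g, h}; p there: a:T, b:F, d:F, f:T, g:T, h:T. ✓
b: successors {a, b, c, f, g, h}; p there: a:T, b:F, c:T, f:T, g:T, h:T. ✓
c: successors {a, c, e, f, g, h}; p there: a:T, c:T, e:T, f:T, g:T, h:T. ✓
d: successors {a, d, e, g, h}; p there: a:T, d:F, e:T, g:T, h:T. ✓
e: successors {b, c, g}; p there: b:F, c:T, g:T. ✓
f: successors {c, f}; p there: c:T, f:T. ✓
g: successors {a, c, d, g}; p there: a:T, c:T, d:F, g:T. ✓
h: successors {a, d, f, g}; p there: a:T, d:F, f:T, g:T. ✓
— 8 worlds.

2 and 8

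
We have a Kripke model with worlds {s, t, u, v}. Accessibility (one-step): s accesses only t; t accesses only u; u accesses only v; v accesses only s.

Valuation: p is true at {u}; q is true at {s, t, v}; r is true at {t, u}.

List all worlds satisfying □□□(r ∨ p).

s: successors {t}; □□(r ∨ p) there: t:F. ✗
t: successors {u}; □□(r ∨ p) there: u:F. ✗
u: successors {v}; □□(r ∨ p) there: v:T. ✓
v: successors {s}; □□(r ∨ p) there: s:T. ✓

{u, v}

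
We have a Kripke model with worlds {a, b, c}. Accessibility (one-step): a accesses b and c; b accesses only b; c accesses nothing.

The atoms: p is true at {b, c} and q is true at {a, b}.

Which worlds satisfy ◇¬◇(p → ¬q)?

{a, b}

a: successors {b, c}; ¬◇(p → ¬q) there: b:T, c:T. ✓
b: successors {b}; ¬◇(p → ¬q) there: b:T. ✓
c: no successors, so ◇¬◇(p → ¬q) fails. ✗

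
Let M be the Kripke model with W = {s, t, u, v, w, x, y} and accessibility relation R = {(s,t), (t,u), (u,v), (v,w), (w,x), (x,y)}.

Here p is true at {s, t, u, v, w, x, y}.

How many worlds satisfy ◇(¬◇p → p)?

6

s: successors {t}; ¬◇p → p there: t:T. ✓
t: successors {u}; ¬◇p → p there: u:T. ✓
u: successors {v}; ¬◇p → p there: v:T. ✓
v: successors {w}; ¬◇p → p there: w:T. ✓
w: successors {x}; ¬◇p → p there: x:T. ✓
x: successors {y}; ¬◇p → p there: y:T. ✓
y: no successors, so ◇(¬◇p → p) fails. ✗
Satisfying worlds: {s, t, u, v, w, x}.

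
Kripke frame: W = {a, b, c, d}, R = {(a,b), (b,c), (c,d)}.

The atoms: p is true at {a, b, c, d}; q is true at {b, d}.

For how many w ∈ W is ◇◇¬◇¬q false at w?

2

a: successors {b}; ◇¬◇¬q there: b:T. ✓
b: successors {c}; ◇¬◇¬q there: c:T. ✓
c: successors {d}; ◇¬◇¬q there: d:F. ✗
d: no successors, so ◇◇¬◇¬q fails. ✗
Satisfying worlds: {a, b}.
So ◇◇¬◇¬q fails at the other 2 worlds.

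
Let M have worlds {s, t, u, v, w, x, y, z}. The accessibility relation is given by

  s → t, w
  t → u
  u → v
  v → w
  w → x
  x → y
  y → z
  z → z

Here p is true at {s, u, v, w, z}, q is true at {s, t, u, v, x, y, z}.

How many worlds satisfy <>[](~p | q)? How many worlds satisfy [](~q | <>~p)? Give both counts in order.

7 and 2

For <>[](~p | q):
s: successors {t, w}; [](~p | q) there: t:T, w:T. ✓
t: successors {u}; [](~p | q) there: u:T. ✓
u: successors {v}; [](~p | q) there: v:F. ✗
v: successors {w}; [](~p | q) there: w:T. ✓
w: successors {x}; [](~p | q) there: x:T. ✓
x: successors {y}; [](~p | q) there: y:T. ✓
y: successors {z}; [](~p | q) there: z:T. ✓
z: successors {z}; [](~p | q) there: z:T. ✓
— 7 worlds.
For [](~q | <>~p):
s: successors {t, w}; ~q | <>~p there: t:F, w:T. ✗
t: successors {u}; ~q | <>~p there: u:F. ✗
u: successors {v}; ~q | <>~p there: v:F. ✗
v: successors {w}; ~q | <>~p there: w:T. ✓
w: successors {x}; ~q | <>~p there: x:T. ✓
x: successors {y}; ~q | <>~p there: y:F. ✗
y: successors {z}; ~q | <>~p there: z:F. ✗
z: successors {z}; ~q | <>~p there: z:F. ✗
— 2 worlds.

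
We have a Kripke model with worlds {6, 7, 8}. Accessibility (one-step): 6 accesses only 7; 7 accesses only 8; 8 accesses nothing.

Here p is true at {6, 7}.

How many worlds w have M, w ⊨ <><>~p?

6: successors {7}; <>~p there: 7:T. ✓
7: successors {8}; <>~p there: 8:F. ✗
8: no successors, so <><>~p fails. ✗
Satisfying worlds: {6}.

1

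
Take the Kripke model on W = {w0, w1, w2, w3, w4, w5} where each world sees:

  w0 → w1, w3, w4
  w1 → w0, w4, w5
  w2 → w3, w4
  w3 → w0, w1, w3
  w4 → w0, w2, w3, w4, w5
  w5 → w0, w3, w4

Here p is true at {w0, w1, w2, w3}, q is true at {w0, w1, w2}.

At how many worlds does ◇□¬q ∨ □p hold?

w0: ◇□¬q is F, □p is F. ✗
w1: ◇□¬q is F, □p is F. ✗
w2: ◇□¬q is F, □p is F. ✗
w3: ◇□¬q is F, □p is T. ✓
w4: ◇□¬q is T, □p is F. ✓
w5: ◇□¬q is F, □p is F. ✗
Satisfying worlds: {w3, w4}.

2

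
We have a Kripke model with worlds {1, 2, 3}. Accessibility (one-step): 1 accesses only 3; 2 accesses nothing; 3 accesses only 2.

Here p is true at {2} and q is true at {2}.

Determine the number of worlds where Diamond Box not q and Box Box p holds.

1: Diamond Box not q is F, Box Box p is T. ✗
2: Diamond Box not q is F, Box Box p is T. ✗
3: Diamond Box not q is T, Box Box p is T. ✓
Satisfying worlds: {3}.

1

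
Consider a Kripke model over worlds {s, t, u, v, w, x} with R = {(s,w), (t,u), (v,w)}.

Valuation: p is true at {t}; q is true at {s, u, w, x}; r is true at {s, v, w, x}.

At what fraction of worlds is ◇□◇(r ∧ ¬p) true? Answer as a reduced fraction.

s: successors {w}; □◇(r ∧ ¬p) there: w:T. ✓
t: successors {u}; □◇(r ∧ ¬p) there: u:T. ✓
u: no successors, so ◇□◇(r ∧ ¬p) fails. ✗
v: successors {w}; □◇(r ∧ ¬p) there: w:T. ✓
w: no successors, so ◇□◇(r ∧ ¬p) fails. ✗
x: no successors, so ◇□◇(r ∧ ¬p) fails. ✗
That's 3 of 6 worlds, so 3/6 = 1/2.

1/2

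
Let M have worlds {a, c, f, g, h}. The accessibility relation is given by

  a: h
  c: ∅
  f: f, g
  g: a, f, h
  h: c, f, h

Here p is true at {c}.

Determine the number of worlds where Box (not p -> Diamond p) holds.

a: successors {h}; not p -> Diamond p there: h:T. ✓
c: no successors, so Box (not p -> Diamond p) holds vacuously. ✓
f: successors {f, g}; not p -> Diamond p there: f:F, g:F. ✗
g: successors {a, f, h}; not p -> Diamond p there: a:F, f:F, h:T. ✗
h: successors {c, f, h}; not p -> Diamond p there: c:T, f:F, h:T. ✗
Satisfying worlds: {a, c}.

2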